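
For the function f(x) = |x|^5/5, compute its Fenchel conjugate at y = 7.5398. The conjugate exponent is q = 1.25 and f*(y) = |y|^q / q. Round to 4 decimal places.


The conjugate exponent q satisfies 1/p + 1/q = 1.
p = 5, so q = 5/(5 - 1) = 1.25
|y|^q = 7.5398^1.25 = 12.494
f*(7.5398) = 12.494 / 1.25 = 9.9952


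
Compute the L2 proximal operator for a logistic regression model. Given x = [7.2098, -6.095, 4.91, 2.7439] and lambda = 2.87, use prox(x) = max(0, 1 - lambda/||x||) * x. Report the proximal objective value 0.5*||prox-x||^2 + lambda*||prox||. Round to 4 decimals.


Step 1: Compute ||x||.
||x|| = 10.9894
Step 2: Compute scaling factor.
scale = max(0, 1 - 2.87/10.9894) = 0.7388
Step 3: prox(x) = [5.3269, -4.5032, 3.6277, 2.0273]
||prox(x)|| = 8.1194
Step 4: Proximal objective.
0.5*||prox-x||^2 = 4.1185
lambda*||prox|| = 23.3027
Total = 27.4212


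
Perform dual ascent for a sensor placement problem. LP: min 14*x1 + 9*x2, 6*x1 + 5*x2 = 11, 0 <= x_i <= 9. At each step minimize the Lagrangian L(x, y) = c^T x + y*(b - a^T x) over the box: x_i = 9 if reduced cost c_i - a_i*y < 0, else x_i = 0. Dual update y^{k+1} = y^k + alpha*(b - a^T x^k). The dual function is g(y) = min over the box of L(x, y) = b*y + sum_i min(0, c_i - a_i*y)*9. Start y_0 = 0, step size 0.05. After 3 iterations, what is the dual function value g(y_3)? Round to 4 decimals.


Dual ascent for LP: min 14*x1 + 9*x2, 6*x1 + 5*x2 = 11, 0 <= x_i <= 9
Step 1: y^k = 0.0, reduced costs: (14.0, 9.0)
  x^k = (0.0, 0.0), subgradient = b - a^T x = 11.0
  y^{k+1} = 0.0 + 0.05*11.0 = 0.55
Step 2: y^k = 0.55, reduced costs: (10.7, 6.25)
  x^k = (0.0, 0.0), subgradient = b - a^T x = 11.0
  y^{k+1} = 0.55 + 0.05*11.0 = 1.1
Step 3: y^k = 1.1, reduced costs: (7.4, 3.5)
  x^k = (0.0, 0.0), subgradient = b - a^T x = 11.0
  y^{k+1} = 1.1 + 0.05*11.0 = 1.65
Dual objective at y_3 = 1.65: reduced costs (4.1, 0.75), box minimizer x = (0.0, 0.0)
g(y_3) = b*y + (c1 - a1*y)*x1 + (c2 - a2*y)*x2 = 11*1.65 + 4.1*0.0 + 0.75*0.0 = 18.15 + 0.0 + 0.0 = 18.15


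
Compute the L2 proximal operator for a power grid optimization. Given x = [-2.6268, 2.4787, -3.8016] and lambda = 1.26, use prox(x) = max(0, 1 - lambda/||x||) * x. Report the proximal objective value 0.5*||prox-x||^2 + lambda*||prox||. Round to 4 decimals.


Step 1: Compute ||x||.
||x|| = 5.2437
Step 2: Compute scaling factor.
scale = max(0, 1 - 1.26/5.2437) = 0.7597
Step 3: prox(x) = [-1.9956, 1.8831, -2.8881]
||prox(x)|| = 3.9837
Step 4: Proximal objective.
0.5*||prox-x||^2 = 0.7938
lambda*||prox|| = 5.0195
Total = 5.8132


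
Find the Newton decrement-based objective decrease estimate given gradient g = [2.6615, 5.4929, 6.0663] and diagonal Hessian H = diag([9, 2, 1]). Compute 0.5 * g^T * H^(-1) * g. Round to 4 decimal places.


Step 1: H is diagonal, so H^(-1) * g = [0.2957, 2.7465, 6.0663].
Step 2: g^T H^(-1) g = sum_i g_i^2 / H_ii
  = (2.6615)^2/9 + (5.4929)^2/2 + (6.0663)^2/1
  = 0.7871 + 15.086 + 36.8 = 52.673
Step 3: Objective decrease = 0.5 * g^T H^(-1) g = 26.3365


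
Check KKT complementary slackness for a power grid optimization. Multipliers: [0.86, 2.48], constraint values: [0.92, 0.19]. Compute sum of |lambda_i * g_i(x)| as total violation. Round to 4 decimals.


KKT complementary slackness check:
lambda_1 * g_1 = 0.86 * 0.92 = 0.7912
lambda_2 * g_2 = 2.48 * 0.19 = 0.4712
Total violation = 0.7912 + 0.4712 = 1.2624


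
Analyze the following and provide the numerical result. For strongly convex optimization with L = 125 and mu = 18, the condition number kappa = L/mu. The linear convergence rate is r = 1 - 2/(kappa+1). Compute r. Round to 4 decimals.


Step 1: Compute the condition number.
kappa = L/mu = 125/18 = 6.9444
Step 2: Compute the convergence rate.
r = 1 - 2/(kappa + 1) = 1 - 2*mu/(L + mu) = (L - mu)/(L + mu) = 107/143 = 0.7483


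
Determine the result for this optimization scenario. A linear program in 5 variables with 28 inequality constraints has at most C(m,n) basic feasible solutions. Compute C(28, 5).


Each vertex corresponds to some choice of n active constraints out of m, so the number of vertices is at most C(m, n) = m! / (n!(m-n)!).
m = 28, n = 5
Numerator: 28 * 27 * 26 * 25 * 24
Denominator: 5! = 120
C(28, 5) = 98280


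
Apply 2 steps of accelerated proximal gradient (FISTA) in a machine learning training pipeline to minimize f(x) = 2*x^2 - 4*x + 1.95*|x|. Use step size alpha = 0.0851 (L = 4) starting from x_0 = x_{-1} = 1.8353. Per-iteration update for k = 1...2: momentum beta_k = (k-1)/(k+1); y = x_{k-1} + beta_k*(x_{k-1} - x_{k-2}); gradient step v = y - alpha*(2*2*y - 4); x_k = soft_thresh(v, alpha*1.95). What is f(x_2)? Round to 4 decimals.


FISTA on f(x) = 2*x^2 - 4*x + 1.95*|x|
L = 4, alpha = 0.0851
Iteration 1: beta = 0.0, y = 1.8353 + 0.0*(1.8353 - 1.8353) = 1.8353
  grad(y) = 3.3412, v = y - alpha*grad = 1.551
  prox(v) = soft_thresh(1.551, 0.1659) = 1.385
Iteration 2: beta = 0.3333, y = 1.385 + 0.3333*(1.385 - 1.8353) = 1.2349
  grad(y) = 0.9397, v = y - alpha*grad = 1.155
  prox(v) = soft_thresh(1.155, 0.1659) = 0.989
f(x_2) = 2*0.989^2 - 4*0.989 + 1.95*|0.989| = -0.0712


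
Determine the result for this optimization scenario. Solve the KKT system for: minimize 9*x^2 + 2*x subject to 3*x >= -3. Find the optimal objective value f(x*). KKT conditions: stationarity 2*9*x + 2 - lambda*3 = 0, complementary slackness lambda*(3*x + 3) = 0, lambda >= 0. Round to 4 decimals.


Step 1: Try lambda = 0 (constraint inactive).
Stationarity: 2*9*x + 2 = 0
x* = -2/(2*9) = -1/9 = -0.1111 (rounded; the exact value -1/9 is used below)
Check constraint: 3*-0.1111 = -0.3333 >= -3 -- satisfied.
Step 2: Compute optimal value.
f(x*) = 9*(-1/9)^2 + 2*(-1/9) = -0.1111


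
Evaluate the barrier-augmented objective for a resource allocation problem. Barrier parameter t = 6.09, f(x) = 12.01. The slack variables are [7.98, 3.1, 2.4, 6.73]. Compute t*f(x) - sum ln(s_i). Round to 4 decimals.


Step 1: Compute log-barrier.
ln values: [2.0769, 1.1314, 0.8755, 1.9066]
phi = -(2.0769 + 1.1314 + 0.8755 + 1.9066) = -5.9904
Step 2: Compute augmented objective.
t*f(x) = 6.09*12.01 = 73.1409
Total = 73.1409 - 5.9904 = 67.1505


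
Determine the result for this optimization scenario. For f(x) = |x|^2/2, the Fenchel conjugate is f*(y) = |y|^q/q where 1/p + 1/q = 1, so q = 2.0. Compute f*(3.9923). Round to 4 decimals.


The conjugate exponent q satisfies 1/p + 1/q = 1.
p = 2, so q = 2/(2 - 1) = 2.0
|y|^q = 3.9923^2.0 = 15.9385
f*(3.9923) = 15.9385 / 2.0 = 7.9692


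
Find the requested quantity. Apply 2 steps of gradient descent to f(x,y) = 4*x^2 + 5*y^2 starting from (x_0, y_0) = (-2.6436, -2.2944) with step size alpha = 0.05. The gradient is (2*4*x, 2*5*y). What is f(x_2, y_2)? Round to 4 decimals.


Gradient descent on f(x,y) = 4*x^2 + 5*y^2.
Starting point: (-2.6436, -2.2944), alpha = 0.05
Step 1: grad_x = 2*4*-2.6436 = -21.1488, grad_y = 2*5*-2.2944 = -22.944
  x_1 = -2.6436 - 0.05*-21.1488 = -1.5862
  y_1 = -2.2944 - 0.05*-22.944 = -1.1472
Step 2: grad_x = 2*4*-1.5862 = -12.6893, grad_y = 2*5*-1.1472 = -11.472
  x_2 = -1.5862 - 0.05*-12.6893 = -0.9517
  y_2 = -1.1472 - 0.05*-11.472 = -0.5736
f(-0.9517, -0.5736) = 4*(-0.9517)^2 + 5*(-0.5736)^2 = 5.268


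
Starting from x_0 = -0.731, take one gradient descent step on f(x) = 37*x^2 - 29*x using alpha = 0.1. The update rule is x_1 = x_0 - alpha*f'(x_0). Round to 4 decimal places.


We compute the gradient at x_0 and apply the update.
f'(x) = 74*x - 29
f'(-0.731) = 74*-0.731 - 29 = -83.094
x_1 = -0.731 - 0.1*-83.094 = 7.5784


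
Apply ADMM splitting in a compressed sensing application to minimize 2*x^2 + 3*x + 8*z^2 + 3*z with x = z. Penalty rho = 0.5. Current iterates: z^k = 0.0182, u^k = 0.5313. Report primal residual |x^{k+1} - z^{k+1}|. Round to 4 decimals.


ADMM iteration with rho = 0.5, z^k = 0.0182, u^k = 0.5313
Step 1: x-update.
Minimize 2*x^2 + 3*x + (0.5/2)*(x - 0.0182 + 0.5313)^2
FOC: (2*2 + 0.5)*x = -3 + 0.5*(0.0182 - 0.5313)
x^{k+1} = -0.7237
Step 2: z-update.
Minimize 8*z^2 + 3*z + (0.5/2)*(-0.7237 - z + 0.5313)^2
FOC: (2*8 + 0.5)*z = -3 + 0.5*(-0.7237 + 0.5313)
z^{k+1} = -0.1876
Step 3: u-update.
u^{k+1} = 0.5313 - 0.7237 + 0.1876 = -0.0047
Step 4: Primal residual = |-0.7237 + 0.1876| = 0.536


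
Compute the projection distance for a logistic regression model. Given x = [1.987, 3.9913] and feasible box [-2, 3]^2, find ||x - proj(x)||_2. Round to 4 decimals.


Project each component onto [-2, 3].
clip(1.987) = 1.987, clip(3.9913) = 3.0
Projection = [1.987, 3.0]
Squared diffs: [0.0, 0.9827]
Distance = sqrt(0.9827) = 0.9913


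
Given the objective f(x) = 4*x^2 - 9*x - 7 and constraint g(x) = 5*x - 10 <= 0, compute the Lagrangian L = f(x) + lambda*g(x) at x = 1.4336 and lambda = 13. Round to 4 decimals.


Step 1: Evaluate f(x).
f(1.4336) = 4*1.4336^2 - 9*1.4336 - 7 = -11.6816
Step 2: Evaluate g(x).
g(1.4336) = 5*1.4336 - 10 = -2.832
Step 3: Compute Lagrangian.
L = -11.6816 + 13*-2.832 = -48.4976


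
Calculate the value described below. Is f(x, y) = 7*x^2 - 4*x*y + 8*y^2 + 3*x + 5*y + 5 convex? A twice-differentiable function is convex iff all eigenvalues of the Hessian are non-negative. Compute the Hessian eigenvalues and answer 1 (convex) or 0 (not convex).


The Hessian of f(x,y) = 7*x^2 - 4*x*y + 8*y^2 + 3*x + 5*y + 5 is:
H = [[14, -4], [-4, 16]]
Trace = 14 + 16 = 30
Determinant = 14*16 - (-4)^2 = 208
Discriminant = (30)^2 - 4*208 = 68.0
Eigenvalues: lambda_1 = 10.8769, lambda_2 = 19.1231
The function is convex.

1


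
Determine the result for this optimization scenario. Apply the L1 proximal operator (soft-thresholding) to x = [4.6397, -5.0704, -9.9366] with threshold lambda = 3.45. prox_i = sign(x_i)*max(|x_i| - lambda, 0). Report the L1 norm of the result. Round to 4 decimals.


Soft-thresholding with lambda = 3.45:
prox(4.6397) = sign(4.6397)*max(|4.6397| - 3.45, 0) = 1.1897
prox(-5.0704) = sign(-5.0704)*max(|-5.0704| - 3.45, 0) = -1.6204
prox(-9.9366) = sign(-9.9366)*max(|-9.9366| - 3.45, 0) = -6.4866
prox(x) = [1.1897, -1.6204, -6.4866]
||prox(x)||_1 = 1.1897 + 1.6204 + 6.4866 = 9.2967


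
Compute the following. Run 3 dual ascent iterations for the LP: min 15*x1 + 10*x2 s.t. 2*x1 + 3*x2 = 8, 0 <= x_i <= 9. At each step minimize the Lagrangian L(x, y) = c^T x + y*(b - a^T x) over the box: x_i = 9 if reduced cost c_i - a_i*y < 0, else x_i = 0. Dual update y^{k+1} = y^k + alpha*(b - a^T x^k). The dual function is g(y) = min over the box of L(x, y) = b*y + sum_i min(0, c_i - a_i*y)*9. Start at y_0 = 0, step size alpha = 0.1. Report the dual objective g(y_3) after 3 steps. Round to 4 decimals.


Dual ascent for LP: min 15*x1 + 10*x2, 2*x1 + 3*x2 = 8, 0 <= x_i <= 9
Step 1: y^k = 0.0, reduced costs: (15.0, 10.0)
  x^k = (0.0, 0.0), subgradient = b - a^T x = 8.0
  y^{k+1} = 0.0 + 0.1*8.0 = 0.8
Step 2: y^k = 0.8, reduced costs: (13.4, 7.6)
  x^k = (0.0, 0.0), subgradient = b - a^T x = 8.0
  y^{k+1} = 0.8 + 0.1*8.0 = 1.6
Step 3: y^k = 1.6, reduced costs: (11.8, 5.2)
  x^k = (0.0, 0.0), subgradient = b - a^T x = 8.0
  y^{k+1} = 1.6 + 0.1*8.0 = 2.4
Dual objective at y_3 = 2.4: reduced costs (10.2, 2.8), box minimizer x = (0.0, 0.0)
g(y_3) = b*y + (c1 - a1*y)*x1 + (c2 - a2*y)*x2 = 8*2.4 + 10.2*0.0 + 2.8*0.0 = 19.2 + 0.0 + 0.0 = 19.2


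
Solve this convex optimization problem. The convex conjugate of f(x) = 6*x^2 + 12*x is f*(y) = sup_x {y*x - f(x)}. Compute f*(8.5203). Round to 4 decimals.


f*(y) = sup_x {y*x - a*x^2 - b*x} = sup_x {(y-b)*x - a*x^2}
FOC: (y - b) - 2a*x = 0 => x* = (y - b)/(2a)
x* = (8.5203 - 12)/(2*6) = -0.29
f*(8.5203) = (y-b)^2/(4a) = (8.5203 - 12)^2/(4*6)
= 12.1083/24 = 0.5045


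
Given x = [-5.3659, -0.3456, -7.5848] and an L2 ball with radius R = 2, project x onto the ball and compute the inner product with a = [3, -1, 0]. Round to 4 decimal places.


Step 1: Compute ||x|| (intermediates to 6 decimals).
||x|| = sqrt((-5.3659)^2 + (-0.3456)^2 + (-7.5848)^2) = 9.297393
Step 2: Project.
Since ||x|| > R, scale = R/||x|| = 2/9.297393 = 0.215114, proj(x) = scale * x
proj(x) = [-1.15428, -0.074343, -1.631597]
Step 3: Dot product.
a^T * proj(x) = 3*(-1.15428) - 1*(-0.074343) + 0*(-1.631597) = -3.3885


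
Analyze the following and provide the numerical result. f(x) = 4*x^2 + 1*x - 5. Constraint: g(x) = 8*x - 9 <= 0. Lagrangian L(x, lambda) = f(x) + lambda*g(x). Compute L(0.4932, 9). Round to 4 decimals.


Step 1: Evaluate f(x).
f(0.4932) = 4*0.4932^2 + 1*0.4932 - 5 = -3.5338
Step 2: Evaluate g(x).
g(0.4932) = 8*0.4932 - 9 = -5.0544
Step 3: Compute Lagrangian.
L = -3.5338 + 9*-5.0544 = -49.0234


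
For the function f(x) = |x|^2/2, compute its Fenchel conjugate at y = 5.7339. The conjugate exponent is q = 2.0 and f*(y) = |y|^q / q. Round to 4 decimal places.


The conjugate exponent q satisfies 1/p + 1/q = 1.
p = 2, so q = 2/(2 - 1) = 2.0
|y|^q = 5.7339^2.0 = 32.8776
f*(5.7339) = 32.8776 / 2.0 = 16.4388


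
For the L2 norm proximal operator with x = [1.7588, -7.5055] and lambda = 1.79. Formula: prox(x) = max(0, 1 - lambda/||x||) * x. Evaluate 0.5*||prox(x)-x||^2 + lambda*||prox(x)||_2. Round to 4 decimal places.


Step 1: Compute ||x||.
||x|| = 7.7088
Step 2: Compute scaling factor.
scale = max(0, 1 - 1.79/7.7088) = 0.7678
Step 3: prox(x) = [1.3504, -5.7627]
||prox(x)|| = 5.9188
Step 4: Proximal objective.
0.5*||prox-x||^2 = 1.6021
lambda*||prox|| = 10.5947
Total = 12.1967


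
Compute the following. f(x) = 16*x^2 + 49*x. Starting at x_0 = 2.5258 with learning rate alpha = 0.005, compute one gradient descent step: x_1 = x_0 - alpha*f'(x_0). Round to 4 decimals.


We compute the gradient at x_0 and apply the update.
f'(x) = 32*x + 49
f'(2.5258) = 32*2.5258 + 49 = 129.8256
x_1 = 2.5258 - 0.005*129.8256 = 1.8767


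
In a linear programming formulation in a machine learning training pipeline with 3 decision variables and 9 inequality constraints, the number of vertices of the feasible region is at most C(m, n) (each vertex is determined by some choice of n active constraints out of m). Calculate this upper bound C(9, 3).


Each vertex corresponds to some choice of n active constraints out of m, so the number of vertices is at most C(m, n) = m! / (n!(m-n)!).
m = 9, n = 3
Numerator: 9 * 8 * 7
Denominator: 3! = 6
C(9, 3) = 84


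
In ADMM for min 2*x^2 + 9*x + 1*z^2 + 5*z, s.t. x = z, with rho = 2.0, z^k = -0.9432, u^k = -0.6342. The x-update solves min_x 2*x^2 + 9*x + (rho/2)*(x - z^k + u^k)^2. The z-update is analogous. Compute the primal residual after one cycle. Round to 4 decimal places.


ADMM iteration with rho = 2.0, z^k = -0.9432, u^k = -0.6342
Step 1: x-update.
Minimize 2*x^2 + 9*x + (2.0/2)*(x + 0.9432 - 0.6342)^2
FOC: (2*2 + 2.0)*x = -9 + 2.0*(-0.9432 + 0.6342)
x^{k+1} = -1.603
Step 2: z-update.
Minimize 1*z^2 + 5*z + (2.0/2)*(-1.603 - z - 0.6342)^2
FOC: (2*1 + 2.0)*z = -5 + 2.0*(-1.603 - 0.6342)
z^{k+1} = -2.3686
Step 3: u-update.
u^{k+1} = -0.6342 - 1.603 + 2.3686 = 0.1314
Step 4: Primal residual = |-1.603 + 2.3686| = 0.7656


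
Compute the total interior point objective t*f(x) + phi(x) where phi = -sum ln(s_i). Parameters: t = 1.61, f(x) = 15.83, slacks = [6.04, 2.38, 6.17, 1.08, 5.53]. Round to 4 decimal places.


Step 1: Compute log-barrier.
ln values: [1.7984, 0.8671, 1.8197, 0.077, 1.7102]
phi = -(1.7984 + 0.8671 + 1.8197 + 0.077 + 1.7102) = -6.2724
Step 2: Compute augmented objective.
t*f(x) = 1.61*15.83 = 25.4863
Total = 25.4863 - 6.2724 = 19.2139


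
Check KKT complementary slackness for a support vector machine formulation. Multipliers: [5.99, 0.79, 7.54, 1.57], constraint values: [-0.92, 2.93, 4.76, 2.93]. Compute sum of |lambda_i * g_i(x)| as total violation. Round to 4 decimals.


KKT complementary slackness check:
lambda_1 * g_1 = 5.99 * -0.92 = -5.5108
lambda_2 * g_2 = 0.79 * 2.93 = 2.3147
lambda_3 * g_3 = 7.54 * 4.76 = 35.8904
lambda_4 * g_4 = 1.57 * 2.93 = 4.6001
Total violation = 5.5108 + 2.3147 + 35.8904 + 4.6001 = 48.316


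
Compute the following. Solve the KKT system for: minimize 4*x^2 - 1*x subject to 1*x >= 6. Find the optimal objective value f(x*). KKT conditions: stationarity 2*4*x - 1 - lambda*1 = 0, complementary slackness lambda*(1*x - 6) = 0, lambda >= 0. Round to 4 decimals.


Step 1: Try lambda = 0 (constraint inactive).
x_unc = 1/(2*4) = 0.125
Check: 1*0.125 = 0.125 < 6 -- violated!
Step 2: Constraint must be active: 1*x = 6
x* = 6/1 = 6.0
lambda = (2*4*6.0 - 1)/1 = 47.0
Step 3: Compute optimal value.
f(x*) = 4*6.0^2 - 1*6.0 = 138.0


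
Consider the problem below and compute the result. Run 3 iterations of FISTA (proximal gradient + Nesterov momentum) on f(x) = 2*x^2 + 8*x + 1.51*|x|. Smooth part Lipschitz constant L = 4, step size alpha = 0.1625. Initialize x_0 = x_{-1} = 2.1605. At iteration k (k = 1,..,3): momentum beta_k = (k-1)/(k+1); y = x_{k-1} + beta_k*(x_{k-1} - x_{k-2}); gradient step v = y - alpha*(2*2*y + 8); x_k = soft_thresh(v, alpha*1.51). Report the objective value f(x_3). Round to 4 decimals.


FISTA on f(x) = 2*x^2 + 8*x + 1.51*|x|
L = 4, alpha = 0.1625
Iteration 1: beta = 0.0, y = 2.1605 + 0.0*(2.1605 - 2.1605) = 2.1605
  grad(y) = 16.642, v = y - alpha*grad = -0.5438
  prox(v) = soft_thresh(-0.5438, 0.2454) = -0.2985
Iteration 2: beta = 0.3333, y = -0.2985 + 0.3333*(-0.2985 - 2.1605) = -1.1181
  grad(y) = 3.5276, v = y - alpha*grad = -1.6913
  prox(v) = soft_thresh(-1.6913, 0.2454) = -1.446
Iteration 3: beta = 0.5, y = -1.446 + 0.5*(-1.446 + 0.2985) = -2.0197
  grad(y) = -0.0789, v = y - alpha*grad = -2.0069
  prox(v) = soft_thresh(-2.0069, 0.2454) = -1.7615
f(x_3) = 2*(-1.7615)^2 + 8*(-1.7615) + 1.51*|-1.7615| = -5.2264


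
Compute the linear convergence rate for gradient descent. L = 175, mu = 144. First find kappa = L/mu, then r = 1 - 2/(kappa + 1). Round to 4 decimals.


Step 1: Compute the condition number.
kappa = L/mu = 175/144 = 1.2153
Step 2: Compute the convergence rate.
r = 1 - 2/(kappa + 1) = 1 - 2*mu/(L + mu) = (L - mu)/(L + mu) = 31/319 = 0.0972


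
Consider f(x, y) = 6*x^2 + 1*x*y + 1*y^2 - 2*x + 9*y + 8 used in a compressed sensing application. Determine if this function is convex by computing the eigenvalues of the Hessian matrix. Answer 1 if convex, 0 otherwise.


The Hessian of f(x,y) = 6*x^2 + 1*x*y + 1*y^2 - 2*x + 9*y + 8 is:
H = [[12, 1], [1, 2]]
Trace = 12 + 2 = 14
Determinant = 12*2 - (1)^2 = 23
Discriminant = (14)^2 - 4*23 = 104.0
Eigenvalues: lambda_1 = 1.901, lambda_2 = 12.099
The function is convex.

1


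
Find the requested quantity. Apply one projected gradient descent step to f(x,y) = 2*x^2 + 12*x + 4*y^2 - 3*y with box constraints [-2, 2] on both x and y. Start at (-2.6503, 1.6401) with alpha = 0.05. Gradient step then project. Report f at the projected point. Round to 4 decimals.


Step 1: Compute gradient at (-2.6503, 1.6401).
grad_x = 2*2*-2.6503 + 12 = 1.3988
grad_y = 2*4*1.6401 - 3 = 10.1208
Step 2: Gradient step.
x_raw = -2.6503 - 0.05*1.3988 = -2.7202
y_raw = 1.6401 - 0.05*10.1208 = 1.1341
Step 3: Project onto [-2, 2].
x_proj = clip(-2.7202) = -2.0
y_proj = clip(1.1341) = 1.1341
Step 4: Evaluate f.
f(-2.0, 1.1341) = -14.2578


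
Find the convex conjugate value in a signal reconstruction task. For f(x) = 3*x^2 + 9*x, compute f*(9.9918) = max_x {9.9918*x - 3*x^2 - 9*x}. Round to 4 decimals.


f*(y) = sup_x {y*x - a*x^2 - b*x} = sup_x {(y-b)*x - a*x^2}
FOC: (y - b) - 2a*x = 0 => x* = (y - b)/(2a)
x* = (9.9918 - 9)/(2*3) = 0.1653
f*(9.9918) = (y-b)^2/(4a) = (9.9918 - 9)^2/(4*3)
= 0.9837/12 = 0.082


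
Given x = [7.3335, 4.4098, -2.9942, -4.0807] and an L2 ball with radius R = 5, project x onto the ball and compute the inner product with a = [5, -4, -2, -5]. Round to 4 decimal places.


Step 1: Compute ||x|| (intermediates to 6 decimals).
||x|| = sqrt(7.3335^2 + 4.4098^2 + (-2.9942)^2 + (-4.0807)^2) = 9.942027
Step 2: Project.
Since ||x|| > R, scale = R/||x|| = 5/9.942027 = 0.502916, proj(x) = scale * x
proj(x) = [3.688134, 2.217759, -1.505831, -2.052249]
Step 3: Dot product.
a^T * proj(x) = 5*3.688134 - 4*2.217759 - 2*(-1.505831) - 5*(-2.052249) = 22.8425


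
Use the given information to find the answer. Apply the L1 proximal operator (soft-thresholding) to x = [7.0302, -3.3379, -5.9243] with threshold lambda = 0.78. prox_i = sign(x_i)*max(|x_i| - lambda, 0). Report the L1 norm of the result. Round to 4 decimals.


Soft-thresholding with lambda = 0.78:
prox(7.0302) = sign(7.0302)*max(|7.0302| - 0.78, 0) = 6.2502
prox(-3.3379) = sign(-3.3379)*max(|-3.3379| - 0.78, 0) = -2.5579
prox(-5.9243) = sign(-5.9243)*max(|-5.9243| - 0.78, 0) = -5.1443
prox(x) = [6.2502, -2.5579, -5.1443]
||prox(x)||_1 = 6.2502 + 2.5579 + 5.1443 = 13.9524


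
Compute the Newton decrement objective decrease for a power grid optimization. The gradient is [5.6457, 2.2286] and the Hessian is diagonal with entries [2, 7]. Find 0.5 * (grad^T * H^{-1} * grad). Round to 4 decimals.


Step 1: H is diagonal, so H^(-1) * g = [2.8229, 0.3184].
Step 2: g^T H^(-1) g = sum_i g_i^2 / H_ii
  = (5.6457)^2/2 + (2.2286)^2/7
  = 15.937 + 0.7095 = 16.6465
Step 3: Objective decrease = 0.5 * g^T H^(-1) g = 8.3232


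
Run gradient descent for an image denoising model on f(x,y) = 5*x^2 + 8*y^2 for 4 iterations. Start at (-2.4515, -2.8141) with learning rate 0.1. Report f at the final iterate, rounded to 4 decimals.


Gradient descent on f(x,y) = 5*x^2 + 8*y^2.
Starting point: (-2.4515, -2.8141), alpha = 0.1
Step 1: grad_x = 2*5*-2.4515 = -24.515, grad_y = 2*8*-2.8141 = -45.0256
  x_1 = -2.4515 - 0.1*-24.515 = 0.0
  y_1 = -2.8141 - 0.1*-45.0256 = 1.6885
Step 2: grad_x = 2*5*0.0 = 0.0, grad_y = 2*8*1.6885 = 27.0154
  x_2 = 0.0 - 0.1*0.0 = 0.0
  y_2 = 1.6885 - 0.1*27.0154 = -1.0131
Step 3: grad_x = 2*5*0.0 = 0.0, grad_y = 2*8*-1.0131 = -16.2092
  x_3 = 0.0 - 0.1*0.0 = 0.0
  y_3 = -1.0131 - 0.1*-16.2092 = 0.6078
Step 4: grad_x = 2*5*0.0 = 0.0, grad_y = 2*8*0.6078 = 9.7255
  x_4 = 0.0 - 0.1*0.0 = 0.0
  y_4 = 0.6078 - 0.1*9.7255 = -0.3647
f(0.0, -0.3647) = 5*0.0^2 + 8*(-0.3647)^2 = 1.0641


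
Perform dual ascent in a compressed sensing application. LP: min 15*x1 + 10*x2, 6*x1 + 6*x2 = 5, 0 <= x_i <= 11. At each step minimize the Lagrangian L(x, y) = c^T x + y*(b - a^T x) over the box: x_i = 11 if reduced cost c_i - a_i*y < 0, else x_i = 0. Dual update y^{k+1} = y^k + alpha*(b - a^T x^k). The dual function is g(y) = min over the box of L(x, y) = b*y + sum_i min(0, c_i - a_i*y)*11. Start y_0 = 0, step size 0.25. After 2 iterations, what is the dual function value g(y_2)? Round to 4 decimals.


Dual ascent for LP: min 15*x1 + 10*x2, 6*x1 + 6*x2 = 5, 0 <= x_i <= 11
Step 1: y^k = 0.0, reduced costs: (15.0, 10.0)
  x^k = (0.0, 0.0), subgradient = b - a^T x = 5.0
  y^{k+1} = 0.0 + 0.25*5.0 = 1.25
Step 2: y^k = 1.25, reduced costs: (7.5, 2.5)
  x^k = (0.0, 0.0), subgradient = b - a^T x = 5.0
  y^{k+1} = 1.25 + 0.25*5.0 = 2.5
Dual objective at y_2 = 2.5: reduced costs (0.0, -5.0), box minimizer x = (0.0, 11.0)
g(y_2) = b*y + (c1 - a1*y)*x1 + (c2 - a2*y)*x2 = 5*2.5 + 0.0*0.0 + (-5.0)*11.0 = 12.5 + 0.0 - 55.0 = -42.5


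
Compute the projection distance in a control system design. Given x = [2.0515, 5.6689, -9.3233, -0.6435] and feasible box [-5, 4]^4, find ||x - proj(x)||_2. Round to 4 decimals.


Project each component onto [-5, 4].
clip(2.0515) = 2.0515, clip(5.6689) = 4.0, clip(-9.3233) = -5.0, clip(-0.6435) = -0.6435
Projection = [2.0515, 4.0, -5.0, -0.6435]
Squared diffs: [0.0, 2.7852, 18.6909, 0.0]
Distance = sqrt(21.4761) = 4.6342


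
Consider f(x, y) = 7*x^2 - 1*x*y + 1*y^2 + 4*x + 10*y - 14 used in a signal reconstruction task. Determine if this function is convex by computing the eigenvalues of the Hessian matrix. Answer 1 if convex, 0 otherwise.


The Hessian of f(x,y) = 7*x^2 - 1*x*y + 1*y^2 + 4*x + 10*y - 14 is:
H = [[14, -1], [-1, 2]]
Trace = 14 + 2 = 16
Determinant = 14*2 - (-1)^2 = 27
Discriminant = (16)^2 - 4*27 = 148.0
Eigenvalues: lambda_1 = 1.9172, lambda_2 = 14.0828
The function is convex.

1


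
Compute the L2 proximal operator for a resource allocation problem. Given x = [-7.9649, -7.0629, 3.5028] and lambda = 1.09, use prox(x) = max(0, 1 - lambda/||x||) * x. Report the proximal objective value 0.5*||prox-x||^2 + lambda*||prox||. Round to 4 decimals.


Step 1: Compute ||x||.
||x|| = 11.2069
Step 2: Compute scaling factor.
scale = max(0, 1 - 1.09/11.2069) = 0.9027
Step 3: prox(x) = [-7.1902, -6.3759, 3.1621]
||prox(x)|| = 10.1169
Step 4: Proximal objective.
0.5*||prox-x||^2 = 0.5941
lambda*||prox|| = 11.0274
Total = 11.6214


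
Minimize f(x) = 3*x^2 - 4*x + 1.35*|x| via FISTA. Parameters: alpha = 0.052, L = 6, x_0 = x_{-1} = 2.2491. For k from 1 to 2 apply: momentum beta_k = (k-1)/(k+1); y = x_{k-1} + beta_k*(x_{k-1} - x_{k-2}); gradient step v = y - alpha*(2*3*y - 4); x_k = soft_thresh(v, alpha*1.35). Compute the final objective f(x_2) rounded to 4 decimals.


FISTA on f(x) = 3*x^2 - 4*x + 1.35*|x|
L = 6, alpha = 0.052
Iteration 1: beta = 0.0, y = 2.2491 + 0.0*(2.2491 - 2.2491) = 2.2491
  grad(y) = 9.4946, v = y - alpha*grad = 1.7554
  prox(v) = soft_thresh(1.7554, 0.0702) = 1.6852
Iteration 2: beta = 0.3333, y = 1.6852 + 0.3333*(1.6852 - 2.2491) = 1.4972
  grad(y) = 4.9832, v = y - alpha*grad = 1.2381
  prox(v) = soft_thresh(1.2381, 0.0702) = 1.1679
f(x_2) = 3*1.1679^2 - 4*1.1679 + 1.35*|1.1679| = 0.9969


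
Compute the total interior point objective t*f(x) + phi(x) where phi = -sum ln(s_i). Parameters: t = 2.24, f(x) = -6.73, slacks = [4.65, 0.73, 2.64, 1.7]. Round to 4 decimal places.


Step 1: Compute log-barrier.
ln values: [1.5369, -0.3147, 0.9708, 0.5306]
phi = -(1.5369 - 0.3147 + 0.9708 + 0.5306) = -2.7236
Step 2: Compute augmented objective.
t*f(x) = 2.24*-6.73 = -15.0752
Total = -15.0752 - 2.7236 = -17.7988


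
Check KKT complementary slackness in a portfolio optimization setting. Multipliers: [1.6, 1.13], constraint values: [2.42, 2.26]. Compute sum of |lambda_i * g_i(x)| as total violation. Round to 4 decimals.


KKT complementary slackness check:
lambda_1 * g_1 = 1.6 * 2.42 = 3.872
lambda_2 * g_2 = 1.13 * 2.26 = 2.5538
Total violation = 3.872 + 2.5538 = 6.4258


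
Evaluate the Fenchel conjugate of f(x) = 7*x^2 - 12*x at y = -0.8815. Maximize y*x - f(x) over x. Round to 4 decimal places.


f*(y) = sup_x {y*x - a*x^2 - b*x} = sup_x {(y-b)*x - a*x^2}
FOC: (y - b) - 2a*x = 0 => x* = (y - b)/(2a)
x* = (-0.8815 + 12)/(2*7) = 0.7942
f*(-0.8815) = (y-b)^2/(4a) = (-0.8815 + 12)^2/(4*7)
= 123.621/28 = 4.415


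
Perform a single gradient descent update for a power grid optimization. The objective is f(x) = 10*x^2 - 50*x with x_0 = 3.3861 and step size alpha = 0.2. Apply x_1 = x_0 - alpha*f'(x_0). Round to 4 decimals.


We compute the gradient at x_0 and apply the update.
f'(x) = 20*x - 50
f'(3.3861) = 20*3.3861 - 50 = 17.722
x_1 = 3.3861 - 0.2*17.722 = -0.1583


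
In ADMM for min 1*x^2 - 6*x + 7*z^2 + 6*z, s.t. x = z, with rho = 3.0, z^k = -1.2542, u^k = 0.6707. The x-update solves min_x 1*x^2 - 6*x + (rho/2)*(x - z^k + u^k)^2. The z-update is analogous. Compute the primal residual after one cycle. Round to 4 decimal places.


ADMM iteration with rho = 3.0, z^k = -1.2542, u^k = 0.6707
Step 1: x-update.
Minimize 1*x^2 - 6*x + (3.0/2)*(x + 1.2542 + 0.6707)^2
FOC: (2*1 + 3.0)*x = 6 + 3.0*(-1.2542 - 0.6707)
x^{k+1} = 0.0451
Step 2: z-update.
Minimize 7*z^2 + 6*z + (3.0/2)*(0.0451 - z + 0.6707)^2
FOC: (2*7 + 3.0)*z = -6 + 3.0*(0.0451 + 0.6707)
z^{k+1} = -0.2266
Step 3: u-update.
u^{k+1} = 0.6707 + 0.0451 + 0.2266 = 0.9424
Step 4: Primal residual = |0.0451 + 0.2266| = 0.2717


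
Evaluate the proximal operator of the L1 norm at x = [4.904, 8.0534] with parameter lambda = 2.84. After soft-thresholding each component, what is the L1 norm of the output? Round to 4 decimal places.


Soft-thresholding with lambda = 2.84:
prox(4.904) = sign(4.904)*max(|4.904| - 2.84, 0) = 2.064
prox(8.0534) = sign(8.0534)*max(|8.0534| - 2.84, 0) = 5.2134
prox(x) = [2.064, 5.2134]
||prox(x)||_1 = 2.064 + 5.2134 = 7.2774


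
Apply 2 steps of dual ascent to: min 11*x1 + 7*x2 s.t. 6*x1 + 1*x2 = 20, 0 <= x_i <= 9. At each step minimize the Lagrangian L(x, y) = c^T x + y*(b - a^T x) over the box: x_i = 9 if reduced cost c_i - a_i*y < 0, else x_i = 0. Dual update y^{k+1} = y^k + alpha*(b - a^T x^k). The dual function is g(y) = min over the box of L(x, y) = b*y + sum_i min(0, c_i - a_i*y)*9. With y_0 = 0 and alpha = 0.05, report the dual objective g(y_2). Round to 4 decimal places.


Dual ascent for LP: min 11*x1 + 7*x2, 6*x1 + 1*x2 = 20, 0 <= x_i <= 9
Step 1: y^k = 0.0, reduced costs: (11.0, 7.0)
  x^k = (0.0, 0.0), subgradient = b - a^T x = 20.0
  y^{k+1} = 0.0 + 0.05*20.0 = 1.0
Step 2: y^k = 1.0, reduced costs: (5.0, 6.0)
  x^k = (0.0, 0.0), subgradient = b - a^T x = 20.0
  y^{k+1} = 1.0 + 0.05*20.0 = 2.0
Dual objective at y_2 = 2.0: reduced costs (-1.0, 5.0), box minimizer x = (9.0, 0.0)
g(y_2) = b*y + (c1 - a1*y)*x1 + (c2 - a2*y)*x2 = 20*2.0 + (-1.0)*9.0 + 5.0*0.0 = 40.0 - 9.0 + 0.0 = 31.0


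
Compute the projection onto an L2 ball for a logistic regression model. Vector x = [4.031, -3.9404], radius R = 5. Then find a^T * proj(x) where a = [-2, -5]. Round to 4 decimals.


Step 1: Compute ||x|| (intermediates to 6 decimals).
||x|| = sqrt(4.031^2 + (-3.9404)^2) = 5.636995
Step 2: Project.
Since ||x|| > R, scale = R/||x|| = 5/5.636995 = 0.886997, proj(x) = scale * x
proj(x) = [3.575485, -3.495123]
Step 3: Dot product.
a^T * proj(x) = -2*3.575485 - 5*(-3.495123) = 10.3246


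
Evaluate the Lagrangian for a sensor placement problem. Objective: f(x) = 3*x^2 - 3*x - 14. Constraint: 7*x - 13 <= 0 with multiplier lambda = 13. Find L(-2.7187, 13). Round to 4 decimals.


Step 1: Evaluate f(x).
f(-2.7187) = 3*(-2.7187)^2 - 3*(-2.7187) - 14 = 16.3301
Step 2: Evaluate g(x).
g(-2.7187) = 7*-2.7187 - 13 = -32.0309
Step 3: Compute Lagrangian.
L = 16.3301 + 13*-32.0309 = -400.0716


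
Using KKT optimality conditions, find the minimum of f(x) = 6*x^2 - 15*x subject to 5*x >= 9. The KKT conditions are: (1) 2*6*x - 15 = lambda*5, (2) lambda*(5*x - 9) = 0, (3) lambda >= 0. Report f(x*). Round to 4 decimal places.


Step 1: Try lambda = 0 (constraint inactive).
x_unc = 15/(2*6) = 1.25
Check: 5*1.25 = 6.25 < 9 -- violated!
Step 2: Constraint must be active: 5*x = 9
x* = 9/5 = 1.8
lambda = (2*6*1.8 - 15)/5 = 1.32
Step 3: Compute optimal value.
f(x*) = 6*1.8^2 - 15*1.8 = -7.56


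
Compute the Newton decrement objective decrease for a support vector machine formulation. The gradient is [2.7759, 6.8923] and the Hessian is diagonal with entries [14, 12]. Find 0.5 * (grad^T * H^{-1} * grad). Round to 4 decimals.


Step 1: H is diagonal, so H^(-1) * g = [0.1983, 0.5744].
Step 2: g^T H^(-1) g = sum_i g_i^2 / H_ii
  = (2.7759)^2/14 + (6.8923)^2/12
  = 0.5504 + 3.9586 = 4.5091
Step 3: Objective decrease = 0.5 * g^T H^(-1) g = 2.2545


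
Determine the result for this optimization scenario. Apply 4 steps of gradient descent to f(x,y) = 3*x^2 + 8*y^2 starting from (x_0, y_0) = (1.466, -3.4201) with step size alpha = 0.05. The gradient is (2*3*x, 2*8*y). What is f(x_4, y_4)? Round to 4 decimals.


Gradient descent on f(x,y) = 3*x^2 + 8*y^2.
Starting point: (1.466, -3.4201), alpha = 0.05
Step 1: grad_x = 2*3*1.466 = 8.796, grad_y = 2*8*-3.4201 = -54.7216
  x_1 = 1.466 - 0.05*8.796 = 1.0262
  y_1 = -3.4201 - 0.05*-54.7216 = -0.684
Step 2: grad_x = 2*3*1.0262 = 6.1572, grad_y = 2*8*-0.684 = -10.9443
  x_2 = 1.0262 - 0.05*6.1572 = 0.7183
  y_2 = -0.684 - 0.05*-10.9443 = -0.1368
Step 3: grad_x = 2*3*0.7183 = 4.31, grad_y = 2*8*-0.1368 = -2.1889
  x_3 = 0.7183 - 0.05*4.31 = 0.5028
  y_3 = -0.1368 - 0.05*-2.1889 = -0.0274
Step 4: grad_x = 2*3*0.5028 = 3.017, grad_y = 2*8*-0.0274 = -0.4378
  x_4 = 0.5028 - 0.05*3.017 = 0.352
  y_4 = -0.0274 - 0.05*-0.4378 = -0.0055
f(0.352, -0.0055) = 3*0.352^2 + 8*(-0.0055)^2 = 0.3719


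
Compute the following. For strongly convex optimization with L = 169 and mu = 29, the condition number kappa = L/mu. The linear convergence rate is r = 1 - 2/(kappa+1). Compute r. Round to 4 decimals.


Step 1: Compute the condition number.
kappa = L/mu = 169/29 = 5.8276
Step 2: Compute the convergence rate.
r = 1 - 2/(kappa + 1) = 1 - 2*mu/(L + mu) = (L - mu)/(L + mu) = 140/198 = 0.7071


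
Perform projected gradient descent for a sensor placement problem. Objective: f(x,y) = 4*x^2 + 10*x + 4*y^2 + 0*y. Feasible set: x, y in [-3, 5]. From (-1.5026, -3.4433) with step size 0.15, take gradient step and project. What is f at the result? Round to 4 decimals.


Step 1: Compute gradient at (-1.5026, -3.4433).
grad_x = 2*4*-1.5026 + 10 = -2.0208
grad_y = 2*4*-3.4433 + 0 = -27.5464
Step 2: Gradient step.
x_raw = -1.5026 - 0.15*-2.0208 = -1.1995
y_raw = -3.4433 - 0.15*-27.5464 = 0.6887
Step 3: Project onto [-3, 5].
x_proj = clip(-1.1995) = -1.1995
y_proj = clip(0.6887) = 0.6887
Step 4: Evaluate f.
f(-1.1995, 0.6887) = -4.3428


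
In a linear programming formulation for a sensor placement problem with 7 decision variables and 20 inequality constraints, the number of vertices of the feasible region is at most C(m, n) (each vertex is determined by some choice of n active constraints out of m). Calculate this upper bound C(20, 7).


Each vertex corresponds to some choice of n active constraints out of m, so the number of vertices is at most C(m, n) = m! / (n!(m-n)!).
m = 20, n = 7
Numerator: 20 * 19 * 18 * 17 * 16 * 15 * 14
Denominator: 7! = 5040
C(20, 7) = 77520


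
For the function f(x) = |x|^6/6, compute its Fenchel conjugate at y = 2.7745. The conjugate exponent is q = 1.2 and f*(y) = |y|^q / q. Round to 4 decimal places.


The conjugate exponent q satisfies 1/p + 1/q = 1.
p = 6, so q = 6/(6 - 1) = 1.2
|y|^q = 2.7745^1.2 = 3.4027
f*(2.7745) = 3.4027 / 1.2 = 2.8356


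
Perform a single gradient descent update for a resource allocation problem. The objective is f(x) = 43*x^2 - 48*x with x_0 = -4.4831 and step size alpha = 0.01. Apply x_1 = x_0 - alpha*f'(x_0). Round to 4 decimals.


We compute the gradient at x_0 and apply the update.
f'(x) = 86*x - 48
f'(-4.4831) = 86*-4.4831 - 48 = -433.5466
x_1 = -4.4831 - 0.01*-433.5466 = -0.1476


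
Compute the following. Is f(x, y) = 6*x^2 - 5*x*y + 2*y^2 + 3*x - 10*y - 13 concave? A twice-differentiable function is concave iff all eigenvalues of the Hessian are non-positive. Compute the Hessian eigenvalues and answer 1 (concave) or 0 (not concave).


The Hessian of f(x,y) = 6*x^2 - 5*x*y + 2*y^2 + 3*x - 10*y - 13 is:
H = [[12, -5], [-5, 4]]
Trace = 12 + 4 = 16
Determinant = 12*4 - (-5)^2 = 23
Discriminant = (16)^2 - 4*23 = 164.0
Eigenvalues: lambda_1 = 1.5969, lambda_2 = 14.4031
The function is not concave.

0


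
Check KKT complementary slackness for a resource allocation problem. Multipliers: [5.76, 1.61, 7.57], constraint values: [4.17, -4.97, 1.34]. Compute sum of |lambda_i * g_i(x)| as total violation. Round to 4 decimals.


KKT complementary slackness check:
lambda_1 * g_1 = 5.76 * 4.17 = 24.0192
lambda_2 * g_2 = 1.61 * -4.97 = -8.0017
lambda_3 * g_3 = 7.57 * 1.34 = 10.1438
Total violation = 24.0192 + 8.0017 + 10.1438 = 42.1647


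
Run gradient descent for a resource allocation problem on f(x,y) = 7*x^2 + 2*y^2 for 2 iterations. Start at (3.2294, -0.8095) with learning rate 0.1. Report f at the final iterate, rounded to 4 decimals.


Gradient descent on f(x,y) = 7*x^2 + 2*y^2.
Starting point: (3.2294, -0.8095), alpha = 0.1
Step 1: grad_x = 2*7*3.2294 = 45.2116, grad_y = 2*2*-0.8095 = -3.238
  x_1 = 3.2294 - 0.1*45.2116 = -1.2918
  y_1 = -0.8095 - 0.1*-3.238 = -0.4857
Step 2: grad_x = 2*7*-1.2918 = -18.0846, grad_y = 2*2*-0.4857 = -1.9428
  x_2 = -1.2918 - 0.1*-18.0846 = 0.5167
  y_2 = -0.4857 - 0.1*-1.9428 = -0.2914
f(0.5167, -0.2914) = 7*0.5167^2 + 2*(-0.2914)^2 = 2.0387


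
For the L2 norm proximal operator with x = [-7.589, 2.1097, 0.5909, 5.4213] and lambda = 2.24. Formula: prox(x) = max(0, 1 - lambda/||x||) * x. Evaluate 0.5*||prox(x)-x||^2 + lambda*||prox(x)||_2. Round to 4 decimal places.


Step 1: Compute ||x||.
||x|| = 9.5804
Step 2: Compute scaling factor.
scale = max(0, 1 - 2.24/9.5804) = 0.7662
Step 3: prox(x) = [-5.8146, 1.6164, 0.4527, 4.1537]
||prox(x)|| = 7.3404
Step 4: Proximal objective.
0.5*||prox-x||^2 = 2.5088
lambda*||prox|| = 16.4425
Total = 18.9512


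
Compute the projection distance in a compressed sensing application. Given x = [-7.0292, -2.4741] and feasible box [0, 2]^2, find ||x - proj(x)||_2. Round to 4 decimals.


Project each component onto [0, 2].
clip(-7.0292) = 0.0, clip(-2.4741) = 0.0
Projection = [0.0, 0.0]
Squared diffs: [49.4097, 6.1212]
Distance = sqrt(55.5309) = 7.4519


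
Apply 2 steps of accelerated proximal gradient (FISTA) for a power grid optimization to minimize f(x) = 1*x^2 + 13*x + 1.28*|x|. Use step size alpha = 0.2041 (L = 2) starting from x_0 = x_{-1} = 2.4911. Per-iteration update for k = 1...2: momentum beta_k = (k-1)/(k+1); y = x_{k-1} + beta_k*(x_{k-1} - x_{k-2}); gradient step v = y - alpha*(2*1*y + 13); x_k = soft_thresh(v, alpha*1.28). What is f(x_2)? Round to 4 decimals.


FISTA on f(x) = 1*x^2 + 13*x + 1.28*|x|
L = 2, alpha = 0.2041
Iteration 1: beta = 0.0, y = 2.4911 + 0.0*(2.4911 - 2.4911) = 2.4911
  grad(y) = 17.9822, v = y - alpha*grad = -1.1791
  prox(v) = soft_thresh(-1.1791, 0.2612) = -0.9178
Iteration 2: beta = 0.3333, y = -0.9178 + 0.3333*(-0.9178 - 2.4911) = -2.0541
  grad(y) = 8.8917, v = y - alpha*grad = -3.8689
  prox(v) = soft_thresh(-3.8689, 0.2612) = -3.6077
f(x_2) = 1*(-3.6077)^2 + 13*(-3.6077) + 1.28*|-3.6077| = -29.2667


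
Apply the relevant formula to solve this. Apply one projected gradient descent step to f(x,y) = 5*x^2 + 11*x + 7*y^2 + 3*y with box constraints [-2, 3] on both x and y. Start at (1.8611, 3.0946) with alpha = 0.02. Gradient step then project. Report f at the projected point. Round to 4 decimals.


Step 1: Compute gradient at (1.8611, 3.0946).
grad_x = 2*5*1.8611 + 11 = 29.611
grad_y = 2*7*3.0946 + 3 = 46.3244
Step 2: Gradient step.
x_raw = 1.8611 - 0.02*29.611 = 1.2689
y_raw = 3.0946 - 0.02*46.3244 = 2.1681
Step 3: Project onto [-2, 3].
x_proj = clip(1.2689) = 1.2689
y_proj = clip(2.1681) = 2.1681
Step 4: Evaluate f.
f(1.2689, 2.1681) = 61.4173


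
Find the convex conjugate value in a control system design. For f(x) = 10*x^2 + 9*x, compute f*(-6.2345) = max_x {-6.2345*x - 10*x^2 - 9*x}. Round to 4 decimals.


f*(y) = sup_x {y*x - a*x^2 - b*x} = sup_x {(y-b)*x - a*x^2}
FOC: (y - b) - 2a*x = 0 => x* = (y - b)/(2a)
x* = (-6.2345 - 9)/(2*10) = -0.7617
f*(-6.2345) = (y-b)^2/(4a) = (-6.2345 - 9)^2/(4*10)
= 232.09/40 = 5.8022


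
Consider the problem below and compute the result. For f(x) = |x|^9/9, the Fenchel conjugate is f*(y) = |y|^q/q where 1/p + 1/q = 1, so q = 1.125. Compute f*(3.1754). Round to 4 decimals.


The conjugate exponent q satisfies 1/p + 1/q = 1.
p = 9, so q = 9/(9 - 1) = 1.125
|y|^q = 3.1754^1.125 = 3.6688
f*(3.1754) = 3.6688 / 1.125 = 3.2611


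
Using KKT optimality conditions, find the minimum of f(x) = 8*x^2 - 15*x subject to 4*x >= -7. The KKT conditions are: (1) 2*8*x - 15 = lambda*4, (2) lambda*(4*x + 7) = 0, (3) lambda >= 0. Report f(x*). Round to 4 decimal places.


Step 1: Try lambda = 0 (constraint inactive).
Stationarity: 2*8*x - 15 = 0
x* = 15/(2*8) = 0.9375
Check constraint: 4*0.9375 = 3.75 >= -7 -- satisfied.
Step 2: Compute optimal value.
f(x*) = 8*0.9375^2 - 15*0.9375 = -7.0313


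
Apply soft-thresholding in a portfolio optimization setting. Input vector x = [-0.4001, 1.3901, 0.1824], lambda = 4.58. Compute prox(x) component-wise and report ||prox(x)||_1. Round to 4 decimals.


Soft-thresholding with lambda = 4.58:
prox(-0.4001) = sign(-0.4001)*max(|-0.4001| - 4.58, 0) = 0.0
prox(1.3901) = sign(1.3901)*max(|1.3901| - 4.58, 0) = 0.0
prox(0.1824) = sign(0.1824)*max(|0.1824| - 4.58, 0) = 0.0
prox(x) = [0.0, 0.0, 0.0]
||prox(x)||_1 = 0.0 + 0.0 + 0.0 = 0.0


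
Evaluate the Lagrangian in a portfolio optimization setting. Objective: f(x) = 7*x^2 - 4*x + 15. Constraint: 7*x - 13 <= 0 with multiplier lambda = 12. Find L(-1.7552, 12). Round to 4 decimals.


Step 1: Evaluate f(x).
f(-1.7552) = 7*(-1.7552)^2 - 4*(-1.7552) + 15 = 43.5859
Step 2: Evaluate g(x).
g(-1.7552) = 7*-1.7552 - 13 = -25.2864
Step 3: Compute Lagrangian.
L = 43.5859 + 12*-25.2864 = -259.8509
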